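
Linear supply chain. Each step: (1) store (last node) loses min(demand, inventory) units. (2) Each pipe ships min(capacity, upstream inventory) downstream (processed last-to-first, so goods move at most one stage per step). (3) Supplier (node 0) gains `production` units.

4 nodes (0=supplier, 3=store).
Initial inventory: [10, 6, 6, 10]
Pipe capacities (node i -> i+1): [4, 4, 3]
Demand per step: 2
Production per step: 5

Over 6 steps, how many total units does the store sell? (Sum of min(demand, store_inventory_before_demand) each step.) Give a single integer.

Step 1: sold=2 (running total=2) -> [11 6 7 11]
Step 2: sold=2 (running total=4) -> [12 6 8 12]
Step 3: sold=2 (running total=6) -> [13 6 9 13]
Step 4: sold=2 (running total=8) -> [14 6 10 14]
Step 5: sold=2 (running total=10) -> [15 6 11 15]
Step 6: sold=2 (running total=12) -> [16 6 12 16]

Answer: 12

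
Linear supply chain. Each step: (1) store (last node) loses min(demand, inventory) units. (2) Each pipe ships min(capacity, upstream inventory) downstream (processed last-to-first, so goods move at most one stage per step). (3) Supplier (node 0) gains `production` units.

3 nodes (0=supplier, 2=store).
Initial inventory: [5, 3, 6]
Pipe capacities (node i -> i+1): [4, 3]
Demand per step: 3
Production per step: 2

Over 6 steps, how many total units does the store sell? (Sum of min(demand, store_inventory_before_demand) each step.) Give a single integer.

Step 1: sold=3 (running total=3) -> [3 4 6]
Step 2: sold=3 (running total=6) -> [2 4 6]
Step 3: sold=3 (running total=9) -> [2 3 6]
Step 4: sold=3 (running total=12) -> [2 2 6]
Step 5: sold=3 (running total=15) -> [2 2 5]
Step 6: sold=3 (running total=18) -> [2 2 4]

Answer: 18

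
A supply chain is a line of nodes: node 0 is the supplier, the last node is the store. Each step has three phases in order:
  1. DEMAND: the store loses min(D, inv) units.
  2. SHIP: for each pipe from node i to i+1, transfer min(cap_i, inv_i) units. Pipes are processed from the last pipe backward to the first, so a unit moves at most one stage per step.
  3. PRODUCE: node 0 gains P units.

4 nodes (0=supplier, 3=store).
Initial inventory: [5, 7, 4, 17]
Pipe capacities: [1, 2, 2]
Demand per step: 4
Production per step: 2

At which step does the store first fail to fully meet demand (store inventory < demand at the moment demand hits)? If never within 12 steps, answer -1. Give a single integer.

Step 1: demand=4,sold=4 ship[2->3]=2 ship[1->2]=2 ship[0->1]=1 prod=2 -> [6 6 4 15]
Step 2: demand=4,sold=4 ship[2->3]=2 ship[1->2]=2 ship[0->1]=1 prod=2 -> [7 5 4 13]
Step 3: demand=4,sold=4 ship[2->3]=2 ship[1->2]=2 ship[0->1]=1 prod=2 -> [8 4 4 11]
Step 4: demand=4,sold=4 ship[2->3]=2 ship[1->2]=2 ship[0->1]=1 prod=2 -> [9 3 4 9]
Step 5: demand=4,sold=4 ship[2->3]=2 ship[1->2]=2 ship[0->1]=1 prod=2 -> [10 2 4 7]
Step 6: demand=4,sold=4 ship[2->3]=2 ship[1->2]=2 ship[0->1]=1 prod=2 -> [11 1 4 5]
Step 7: demand=4,sold=4 ship[2->3]=2 ship[1->2]=1 ship[0->1]=1 prod=2 -> [12 1 3 3]
Step 8: demand=4,sold=3 ship[2->3]=2 ship[1->2]=1 ship[0->1]=1 prod=2 -> [13 1 2 2]
Step 9: demand=4,sold=2 ship[2->3]=2 ship[1->2]=1 ship[0->1]=1 prod=2 -> [14 1 1 2]
Step 10: demand=4,sold=2 ship[2->3]=1 ship[1->2]=1 ship[0->1]=1 prod=2 -> [15 1 1 1]
Step 11: demand=4,sold=1 ship[2->3]=1 ship[1->2]=1 ship[0->1]=1 prod=2 -> [16 1 1 1]
Step 12: demand=4,sold=1 ship[2->3]=1 ship[1->2]=1 ship[0->1]=1 prod=2 -> [17 1 1 1]
First stockout at step 8

8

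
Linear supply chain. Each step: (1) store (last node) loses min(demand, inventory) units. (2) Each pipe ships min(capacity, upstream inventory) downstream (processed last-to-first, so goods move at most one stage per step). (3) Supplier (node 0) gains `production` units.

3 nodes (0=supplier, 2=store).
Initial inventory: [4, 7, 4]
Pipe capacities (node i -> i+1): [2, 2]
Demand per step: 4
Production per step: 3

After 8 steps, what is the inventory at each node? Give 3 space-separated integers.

Step 1: demand=4,sold=4 ship[1->2]=2 ship[0->1]=2 prod=3 -> inv=[5 7 2]
Step 2: demand=4,sold=2 ship[1->2]=2 ship[0->1]=2 prod=3 -> inv=[6 7 2]
Step 3: demand=4,sold=2 ship[1->2]=2 ship[0->1]=2 prod=3 -> inv=[7 7 2]
Step 4: demand=4,sold=2 ship[1->2]=2 ship[0->1]=2 prod=3 -> inv=[8 7 2]
Step 5: demand=4,sold=2 ship[1->2]=2 ship[0->1]=2 prod=3 -> inv=[9 7 2]
Step 6: demand=4,sold=2 ship[1->2]=2 ship[0->1]=2 prod=3 -> inv=[10 7 2]
Step 7: demand=4,sold=2 ship[1->2]=2 ship[0->1]=2 prod=3 -> inv=[11 7 2]
Step 8: demand=4,sold=2 ship[1->2]=2 ship[0->1]=2 prod=3 -> inv=[12 7 2]

12 7 2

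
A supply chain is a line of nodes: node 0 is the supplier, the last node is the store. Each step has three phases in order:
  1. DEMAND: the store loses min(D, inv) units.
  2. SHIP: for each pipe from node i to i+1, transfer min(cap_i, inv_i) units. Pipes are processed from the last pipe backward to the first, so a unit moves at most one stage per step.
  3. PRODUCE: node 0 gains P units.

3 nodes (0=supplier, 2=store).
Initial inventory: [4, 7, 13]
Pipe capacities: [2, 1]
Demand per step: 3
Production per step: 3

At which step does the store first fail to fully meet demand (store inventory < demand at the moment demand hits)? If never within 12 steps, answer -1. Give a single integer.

Step 1: demand=3,sold=3 ship[1->2]=1 ship[0->1]=2 prod=3 -> [5 8 11]
Step 2: demand=3,sold=3 ship[1->2]=1 ship[0->1]=2 prod=3 -> [6 9 9]
Step 3: demand=3,sold=3 ship[1->2]=1 ship[0->1]=2 prod=3 -> [7 10 7]
Step 4: demand=3,sold=3 ship[1->2]=1 ship[0->1]=2 prod=3 -> [8 11 5]
Step 5: demand=3,sold=3 ship[1->2]=1 ship[0->1]=2 prod=3 -> [9 12 3]
Step 6: demand=3,sold=3 ship[1->2]=1 ship[0->1]=2 prod=3 -> [10 13 1]
Step 7: demand=3,sold=1 ship[1->2]=1 ship[0->1]=2 prod=3 -> [11 14 1]
Step 8: demand=3,sold=1 ship[1->2]=1 ship[0->1]=2 prod=3 -> [12 15 1]
Step 9: demand=3,sold=1 ship[1->2]=1 ship[0->1]=2 prod=3 -> [13 16 1]
Step 10: demand=3,sold=1 ship[1->2]=1 ship[0->1]=2 prod=3 -> [14 17 1]
Step 11: demand=3,sold=1 ship[1->2]=1 ship[0->1]=2 prod=3 -> [15 18 1]
Step 12: demand=3,sold=1 ship[1->2]=1 ship[0->1]=2 prod=3 -> [16 19 1]
First stockout at step 7

7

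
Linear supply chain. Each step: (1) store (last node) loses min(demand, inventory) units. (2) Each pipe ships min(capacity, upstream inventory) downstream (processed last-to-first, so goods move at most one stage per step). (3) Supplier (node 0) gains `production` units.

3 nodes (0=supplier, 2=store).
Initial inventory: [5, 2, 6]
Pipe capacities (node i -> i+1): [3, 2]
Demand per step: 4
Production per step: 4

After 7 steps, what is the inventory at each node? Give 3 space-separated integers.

Step 1: demand=4,sold=4 ship[1->2]=2 ship[0->1]=3 prod=4 -> inv=[6 3 4]
Step 2: demand=4,sold=4 ship[1->2]=2 ship[0->1]=3 prod=4 -> inv=[7 4 2]
Step 3: demand=4,sold=2 ship[1->2]=2 ship[0->1]=3 prod=4 -> inv=[8 5 2]
Step 4: demand=4,sold=2 ship[1->2]=2 ship[0->1]=3 prod=4 -> inv=[9 6 2]
Step 5: demand=4,sold=2 ship[1->2]=2 ship[0->1]=3 prod=4 -> inv=[10 7 2]
Step 6: demand=4,sold=2 ship[1->2]=2 ship[0->1]=3 prod=4 -> inv=[11 8 2]
Step 7: demand=4,sold=2 ship[1->2]=2 ship[0->1]=3 prod=4 -> inv=[12 9 2]

12 9 2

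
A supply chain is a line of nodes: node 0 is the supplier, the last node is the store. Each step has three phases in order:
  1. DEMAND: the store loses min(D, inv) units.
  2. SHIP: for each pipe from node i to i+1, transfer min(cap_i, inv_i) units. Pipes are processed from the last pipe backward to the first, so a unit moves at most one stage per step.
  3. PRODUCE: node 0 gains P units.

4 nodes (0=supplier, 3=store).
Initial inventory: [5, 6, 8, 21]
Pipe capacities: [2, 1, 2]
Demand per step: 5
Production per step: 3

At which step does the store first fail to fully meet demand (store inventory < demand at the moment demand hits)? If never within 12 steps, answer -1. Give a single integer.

Step 1: demand=5,sold=5 ship[2->3]=2 ship[1->2]=1 ship[0->1]=2 prod=3 -> [6 7 7 18]
Step 2: demand=5,sold=5 ship[2->3]=2 ship[1->2]=1 ship[0->1]=2 prod=3 -> [7 8 6 15]
Step 3: demand=5,sold=5 ship[2->3]=2 ship[1->2]=1 ship[0->1]=2 prod=3 -> [8 9 5 12]
Step 4: demand=5,sold=5 ship[2->3]=2 ship[1->2]=1 ship[0->1]=2 prod=3 -> [9 10 4 9]
Step 5: demand=5,sold=5 ship[2->3]=2 ship[1->2]=1 ship[0->1]=2 prod=3 -> [10 11 3 6]
Step 6: demand=5,sold=5 ship[2->3]=2 ship[1->2]=1 ship[0->1]=2 prod=3 -> [11 12 2 3]
Step 7: demand=5,sold=3 ship[2->3]=2 ship[1->2]=1 ship[0->1]=2 prod=3 -> [12 13 1 2]
Step 8: demand=5,sold=2 ship[2->3]=1 ship[1->2]=1 ship[0->1]=2 prod=3 -> [13 14 1 1]
Step 9: demand=5,sold=1 ship[2->3]=1 ship[1->2]=1 ship[0->1]=2 prod=3 -> [14 15 1 1]
Step 10: demand=5,sold=1 ship[2->3]=1 ship[1->2]=1 ship[0->1]=2 prod=3 -> [15 16 1 1]
Step 11: demand=5,sold=1 ship[2->3]=1 ship[1->2]=1 ship[0->1]=2 prod=3 -> [16 17 1 1]
Step 12: demand=5,sold=1 ship[2->3]=1 ship[1->2]=1 ship[0->1]=2 prod=3 -> [17 18 1 1]
First stockout at step 7

7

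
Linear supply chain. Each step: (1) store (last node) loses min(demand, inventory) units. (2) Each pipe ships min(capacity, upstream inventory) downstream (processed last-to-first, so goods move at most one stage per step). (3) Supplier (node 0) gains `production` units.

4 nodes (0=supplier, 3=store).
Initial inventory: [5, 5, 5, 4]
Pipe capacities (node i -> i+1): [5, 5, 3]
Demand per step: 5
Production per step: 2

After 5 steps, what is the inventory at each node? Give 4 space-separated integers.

Step 1: demand=5,sold=4 ship[2->3]=3 ship[1->2]=5 ship[0->1]=5 prod=2 -> inv=[2 5 7 3]
Step 2: demand=5,sold=3 ship[2->3]=3 ship[1->2]=5 ship[0->1]=2 prod=2 -> inv=[2 2 9 3]
Step 3: demand=5,sold=3 ship[2->3]=3 ship[1->2]=2 ship[0->1]=2 prod=2 -> inv=[2 2 8 3]
Step 4: demand=5,sold=3 ship[2->3]=3 ship[1->2]=2 ship[0->1]=2 prod=2 -> inv=[2 2 7 3]
Step 5: demand=5,sold=3 ship[2->3]=3 ship[1->2]=2 ship[0->1]=2 prod=2 -> inv=[2 2 6 3]

2 2 6 3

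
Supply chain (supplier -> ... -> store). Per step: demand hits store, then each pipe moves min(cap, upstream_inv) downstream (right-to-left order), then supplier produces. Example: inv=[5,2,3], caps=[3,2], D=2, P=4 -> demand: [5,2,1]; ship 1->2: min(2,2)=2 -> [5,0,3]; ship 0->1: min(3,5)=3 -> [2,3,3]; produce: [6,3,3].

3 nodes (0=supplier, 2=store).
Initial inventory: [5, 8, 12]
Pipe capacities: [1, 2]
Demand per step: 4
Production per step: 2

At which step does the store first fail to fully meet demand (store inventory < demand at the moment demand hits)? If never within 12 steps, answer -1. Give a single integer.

Step 1: demand=4,sold=4 ship[1->2]=2 ship[0->1]=1 prod=2 -> [6 7 10]
Step 2: demand=4,sold=4 ship[1->2]=2 ship[0->1]=1 prod=2 -> [7 6 8]
Step 3: demand=4,sold=4 ship[1->2]=2 ship[0->1]=1 prod=2 -> [8 5 6]
Step 4: demand=4,sold=4 ship[1->2]=2 ship[0->1]=1 prod=2 -> [9 4 4]
Step 5: demand=4,sold=4 ship[1->2]=2 ship[0->1]=1 prod=2 -> [10 3 2]
Step 6: demand=4,sold=2 ship[1->2]=2 ship[0->1]=1 prod=2 -> [11 2 2]
Step 7: demand=4,sold=2 ship[1->2]=2 ship[0->1]=1 prod=2 -> [12 1 2]
Step 8: demand=4,sold=2 ship[1->2]=1 ship[0->1]=1 prod=2 -> [13 1 1]
Step 9: demand=4,sold=1 ship[1->2]=1 ship[0->1]=1 prod=2 -> [14 1 1]
Step 10: demand=4,sold=1 ship[1->2]=1 ship[0->1]=1 prod=2 -> [15 1 1]
Step 11: demand=4,sold=1 ship[1->2]=1 ship[0->1]=1 prod=2 -> [16 1 1]
Step 12: demand=4,sold=1 ship[1->2]=1 ship[0->1]=1 prod=2 -> [17 1 1]
First stockout at step 6

6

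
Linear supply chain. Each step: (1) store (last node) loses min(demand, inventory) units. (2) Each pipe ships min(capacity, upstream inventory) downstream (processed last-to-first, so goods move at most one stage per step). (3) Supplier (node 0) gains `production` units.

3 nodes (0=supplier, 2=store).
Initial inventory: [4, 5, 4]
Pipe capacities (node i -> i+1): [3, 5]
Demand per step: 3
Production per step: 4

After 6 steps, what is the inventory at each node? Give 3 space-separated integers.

Step 1: demand=3,sold=3 ship[1->2]=5 ship[0->1]=3 prod=4 -> inv=[5 3 6]
Step 2: demand=3,sold=3 ship[1->2]=3 ship[0->1]=3 prod=4 -> inv=[6 3 6]
Step 3: demand=3,sold=3 ship[1->2]=3 ship[0->1]=3 prod=4 -> inv=[7 3 6]
Step 4: demand=3,sold=3 ship[1->2]=3 ship[0->1]=3 prod=4 -> inv=[8 3 6]
Step 5: demand=3,sold=3 ship[1->2]=3 ship[0->1]=3 prod=4 -> inv=[9 3 6]
Step 6: demand=3,sold=3 ship[1->2]=3 ship[0->1]=3 prod=4 -> inv=[10 3 6]

10 3 6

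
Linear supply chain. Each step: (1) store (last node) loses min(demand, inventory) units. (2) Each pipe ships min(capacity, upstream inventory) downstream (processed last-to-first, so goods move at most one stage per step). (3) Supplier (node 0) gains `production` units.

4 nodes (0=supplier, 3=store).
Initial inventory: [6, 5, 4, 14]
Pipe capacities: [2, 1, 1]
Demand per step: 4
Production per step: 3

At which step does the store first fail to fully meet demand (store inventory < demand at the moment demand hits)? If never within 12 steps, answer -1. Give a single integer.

Step 1: demand=4,sold=4 ship[2->3]=1 ship[1->2]=1 ship[0->1]=2 prod=3 -> [7 6 4 11]
Step 2: demand=4,sold=4 ship[2->3]=1 ship[1->2]=1 ship[0->1]=2 prod=3 -> [8 7 4 8]
Step 3: demand=4,sold=4 ship[2->3]=1 ship[1->2]=1 ship[0->1]=2 prod=3 -> [9 8 4 5]
Step 4: demand=4,sold=4 ship[2->3]=1 ship[1->2]=1 ship[0->1]=2 prod=3 -> [10 9 4 2]
Step 5: demand=4,sold=2 ship[2->3]=1 ship[1->2]=1 ship[0->1]=2 prod=3 -> [11 10 4 1]
Step 6: demand=4,sold=1 ship[2->3]=1 ship[1->2]=1 ship[0->1]=2 prod=3 -> [12 11 4 1]
Step 7: demand=4,sold=1 ship[2->3]=1 ship[1->2]=1 ship[0->1]=2 prod=3 -> [13 12 4 1]
Step 8: demand=4,sold=1 ship[2->3]=1 ship[1->2]=1 ship[0->1]=2 prod=3 -> [14 13 4 1]
Step 9: demand=4,sold=1 ship[2->3]=1 ship[1->2]=1 ship[0->1]=2 prod=3 -> [15 14 4 1]
Step 10: demand=4,sold=1 ship[2->3]=1 ship[1->2]=1 ship[0->1]=2 prod=3 -> [16 15 4 1]
Step 11: demand=4,sold=1 ship[2->3]=1 ship[1->2]=1 ship[0->1]=2 prod=3 -> [17 16 4 1]
Step 12: demand=4,sold=1 ship[2->3]=1 ship[1->2]=1 ship[0->1]=2 prod=3 -> [18 17 4 1]
First stockout at step 5

5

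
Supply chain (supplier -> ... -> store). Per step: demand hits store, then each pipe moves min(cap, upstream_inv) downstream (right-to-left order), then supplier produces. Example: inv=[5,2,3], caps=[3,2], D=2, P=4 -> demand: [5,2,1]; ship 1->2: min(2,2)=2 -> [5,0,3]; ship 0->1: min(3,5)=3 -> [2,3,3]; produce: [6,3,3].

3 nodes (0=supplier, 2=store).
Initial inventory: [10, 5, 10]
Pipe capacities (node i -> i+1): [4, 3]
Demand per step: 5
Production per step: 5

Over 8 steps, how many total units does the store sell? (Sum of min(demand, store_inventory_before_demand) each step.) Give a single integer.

Answer: 31

Derivation:
Step 1: sold=5 (running total=5) -> [11 6 8]
Step 2: sold=5 (running total=10) -> [12 7 6]
Step 3: sold=5 (running total=15) -> [13 8 4]
Step 4: sold=4 (running total=19) -> [14 9 3]
Step 5: sold=3 (running total=22) -> [15 10 3]
Step 6: sold=3 (running total=25) -> [16 11 3]
Step 7: sold=3 (running total=28) -> [17 12 3]
Step 8: sold=3 (running total=31) -> [18 13 3]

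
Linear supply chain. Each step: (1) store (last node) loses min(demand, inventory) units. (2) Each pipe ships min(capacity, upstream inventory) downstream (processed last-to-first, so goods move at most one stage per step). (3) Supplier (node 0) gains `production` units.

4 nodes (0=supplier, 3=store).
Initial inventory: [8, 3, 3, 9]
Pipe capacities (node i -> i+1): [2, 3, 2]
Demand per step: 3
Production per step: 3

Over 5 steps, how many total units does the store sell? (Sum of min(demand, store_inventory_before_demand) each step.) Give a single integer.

Answer: 15

Derivation:
Step 1: sold=3 (running total=3) -> [9 2 4 8]
Step 2: sold=3 (running total=6) -> [10 2 4 7]
Step 3: sold=3 (running total=9) -> [11 2 4 6]
Step 4: sold=3 (running total=12) -> [12 2 4 5]
Step 5: sold=3 (running total=15) -> [13 2 4 4]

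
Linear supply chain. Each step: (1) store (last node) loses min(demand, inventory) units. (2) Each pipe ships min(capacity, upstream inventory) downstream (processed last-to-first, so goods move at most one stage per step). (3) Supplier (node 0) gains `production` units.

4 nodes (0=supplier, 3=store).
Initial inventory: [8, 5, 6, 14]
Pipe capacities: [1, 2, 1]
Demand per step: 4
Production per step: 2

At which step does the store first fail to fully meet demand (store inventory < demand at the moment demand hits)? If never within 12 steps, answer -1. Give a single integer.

Step 1: demand=4,sold=4 ship[2->3]=1 ship[1->2]=2 ship[0->1]=1 prod=2 -> [9 4 7 11]
Step 2: demand=4,sold=4 ship[2->3]=1 ship[1->2]=2 ship[0->1]=1 prod=2 -> [10 3 8 8]
Step 3: demand=4,sold=4 ship[2->3]=1 ship[1->2]=2 ship[0->1]=1 prod=2 -> [11 2 9 5]
Step 4: demand=4,sold=4 ship[2->3]=1 ship[1->2]=2 ship[0->1]=1 prod=2 -> [12 1 10 2]
Step 5: demand=4,sold=2 ship[2->3]=1 ship[1->2]=1 ship[0->1]=1 prod=2 -> [13 1 10 1]
Step 6: demand=4,sold=1 ship[2->3]=1 ship[1->2]=1 ship[0->1]=1 prod=2 -> [14 1 10 1]
Step 7: demand=4,sold=1 ship[2->3]=1 ship[1->2]=1 ship[0->1]=1 prod=2 -> [15 1 10 1]
Step 8: demand=4,sold=1 ship[2->3]=1 ship[1->2]=1 ship[0->1]=1 prod=2 -> [16 1 10 1]
Step 9: demand=4,sold=1 ship[2->3]=1 ship[1->2]=1 ship[0->1]=1 prod=2 -> [17 1 10 1]
Step 10: demand=4,sold=1 ship[2->3]=1 ship[1->2]=1 ship[0->1]=1 prod=2 -> [18 1 10 1]
Step 11: demand=4,sold=1 ship[2->3]=1 ship[1->2]=1 ship[0->1]=1 prod=2 -> [19 1 10 1]
Step 12: demand=4,sold=1 ship[2->3]=1 ship[1->2]=1 ship[0->1]=1 prod=2 -> [20 1 10 1]
First stockout at step 5

5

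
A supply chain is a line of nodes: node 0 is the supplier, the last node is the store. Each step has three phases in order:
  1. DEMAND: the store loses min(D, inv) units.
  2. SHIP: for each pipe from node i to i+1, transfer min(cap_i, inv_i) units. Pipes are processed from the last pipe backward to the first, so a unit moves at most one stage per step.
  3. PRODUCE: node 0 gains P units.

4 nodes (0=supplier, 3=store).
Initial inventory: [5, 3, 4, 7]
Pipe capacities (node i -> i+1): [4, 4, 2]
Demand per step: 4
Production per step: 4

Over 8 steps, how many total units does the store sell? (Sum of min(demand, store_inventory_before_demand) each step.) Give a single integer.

Answer: 21

Derivation:
Step 1: sold=4 (running total=4) -> [5 4 5 5]
Step 2: sold=4 (running total=8) -> [5 4 7 3]
Step 3: sold=3 (running total=11) -> [5 4 9 2]
Step 4: sold=2 (running total=13) -> [5 4 11 2]
Step 5: sold=2 (running total=15) -> [5 4 13 2]
Step 6: sold=2 (running total=17) -> [5 4 15 2]
Step 7: sold=2 (running total=19) -> [5 4 17 2]
Step 8: sold=2 (running total=21) -> [5 4 19 2]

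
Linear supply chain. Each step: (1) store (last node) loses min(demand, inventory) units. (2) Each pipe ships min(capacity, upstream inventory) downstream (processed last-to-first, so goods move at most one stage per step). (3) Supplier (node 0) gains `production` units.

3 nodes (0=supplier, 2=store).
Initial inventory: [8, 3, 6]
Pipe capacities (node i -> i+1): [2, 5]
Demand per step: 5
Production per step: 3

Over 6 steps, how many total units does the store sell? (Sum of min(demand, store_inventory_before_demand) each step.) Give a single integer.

Step 1: sold=5 (running total=5) -> [9 2 4]
Step 2: sold=4 (running total=9) -> [10 2 2]
Step 3: sold=2 (running total=11) -> [11 2 2]
Step 4: sold=2 (running total=13) -> [12 2 2]
Step 5: sold=2 (running total=15) -> [13 2 2]
Step 6: sold=2 (running total=17) -> [14 2 2]

Answer: 17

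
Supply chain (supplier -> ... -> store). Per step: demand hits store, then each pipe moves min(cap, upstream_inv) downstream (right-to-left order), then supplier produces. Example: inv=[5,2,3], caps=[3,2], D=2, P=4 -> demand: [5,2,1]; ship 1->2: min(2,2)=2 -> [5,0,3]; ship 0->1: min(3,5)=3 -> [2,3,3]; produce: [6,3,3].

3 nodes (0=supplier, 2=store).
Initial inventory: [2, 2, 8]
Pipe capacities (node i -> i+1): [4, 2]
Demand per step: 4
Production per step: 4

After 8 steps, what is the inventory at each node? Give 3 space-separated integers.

Step 1: demand=4,sold=4 ship[1->2]=2 ship[0->1]=2 prod=4 -> inv=[4 2 6]
Step 2: demand=4,sold=4 ship[1->2]=2 ship[0->1]=4 prod=4 -> inv=[4 4 4]
Step 3: demand=4,sold=4 ship[1->2]=2 ship[0->1]=4 prod=4 -> inv=[4 6 2]
Step 4: demand=4,sold=2 ship[1->2]=2 ship[0->1]=4 prod=4 -> inv=[4 8 2]
Step 5: demand=4,sold=2 ship[1->2]=2 ship[0->1]=4 prod=4 -> inv=[4 10 2]
Step 6: demand=4,sold=2 ship[1->2]=2 ship[0->1]=4 prod=4 -> inv=[4 12 2]
Step 7: demand=4,sold=2 ship[1->2]=2 ship[0->1]=4 prod=4 -> inv=[4 14 2]
Step 8: demand=4,sold=2 ship[1->2]=2 ship[0->1]=4 prod=4 -> inv=[4 16 2]

4 16 2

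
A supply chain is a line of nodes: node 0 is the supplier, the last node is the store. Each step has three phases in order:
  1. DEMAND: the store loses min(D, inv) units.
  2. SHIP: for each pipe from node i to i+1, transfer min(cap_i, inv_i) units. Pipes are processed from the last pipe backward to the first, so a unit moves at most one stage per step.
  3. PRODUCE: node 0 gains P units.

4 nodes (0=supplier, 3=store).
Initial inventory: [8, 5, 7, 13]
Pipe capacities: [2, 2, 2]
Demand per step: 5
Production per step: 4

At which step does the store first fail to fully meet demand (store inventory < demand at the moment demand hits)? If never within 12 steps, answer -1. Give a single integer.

Step 1: demand=5,sold=5 ship[2->3]=2 ship[1->2]=2 ship[0->1]=2 prod=4 -> [10 5 7 10]
Step 2: demand=5,sold=5 ship[2->3]=2 ship[1->2]=2 ship[0->1]=2 prod=4 -> [12 5 7 7]
Step 3: demand=5,sold=5 ship[2->3]=2 ship[1->2]=2 ship[0->1]=2 prod=4 -> [14 5 7 4]
Step 4: demand=5,sold=4 ship[2->3]=2 ship[1->2]=2 ship[0->1]=2 prod=4 -> [16 5 7 2]
Step 5: demand=5,sold=2 ship[2->3]=2 ship[1->2]=2 ship[0->1]=2 prod=4 -> [18 5 7 2]
Step 6: demand=5,sold=2 ship[2->3]=2 ship[1->2]=2 ship[0->1]=2 prod=4 -> [20 5 7 2]
Step 7: demand=5,sold=2 ship[2->3]=2 ship[1->2]=2 ship[0->1]=2 prod=4 -> [22 5 7 2]
Step 8: demand=5,sold=2 ship[2->3]=2 ship[1->2]=2 ship[0->1]=2 prod=4 -> [24 5 7 2]
Step 9: demand=5,sold=2 ship[2->3]=2 ship[1->2]=2 ship[0->1]=2 prod=4 -> [26 5 7 2]
Step 10: demand=5,sold=2 ship[2->3]=2 ship[1->2]=2 ship[0->1]=2 prod=4 -> [28 5 7 2]
Step 11: demand=5,sold=2 ship[2->3]=2 ship[1->2]=2 ship[0->1]=2 prod=4 -> [30 5 7 2]
Step 12: demand=5,sold=2 ship[2->3]=2 ship[1->2]=2 ship[0->1]=2 prod=4 -> [32 5 7 2]
First stockout at step 4

4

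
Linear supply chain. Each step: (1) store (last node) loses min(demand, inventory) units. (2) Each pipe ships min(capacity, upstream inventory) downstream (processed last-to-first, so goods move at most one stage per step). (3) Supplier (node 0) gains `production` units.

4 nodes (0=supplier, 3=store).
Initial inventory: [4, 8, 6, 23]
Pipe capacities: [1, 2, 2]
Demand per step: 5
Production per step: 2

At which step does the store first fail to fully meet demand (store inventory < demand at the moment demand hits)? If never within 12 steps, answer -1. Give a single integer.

Step 1: demand=5,sold=5 ship[2->3]=2 ship[1->2]=2 ship[0->1]=1 prod=2 -> [5 7 6 20]
Step 2: demand=5,sold=5 ship[2->3]=2 ship[1->2]=2 ship[0->1]=1 prod=2 -> [6 6 6 17]
Step 3: demand=5,sold=5 ship[2->3]=2 ship[1->2]=2 ship[0->1]=1 prod=2 -> [7 5 6 14]
Step 4: demand=5,sold=5 ship[2->3]=2 ship[1->2]=2 ship[0->1]=1 prod=2 -> [8 4 6 11]
Step 5: demand=5,sold=5 ship[2->3]=2 ship[1->2]=2 ship[0->1]=1 prod=2 -> [9 3 6 8]
Step 6: demand=5,sold=5 ship[2->3]=2 ship[1->2]=2 ship[0->1]=1 prod=2 -> [10 2 6 5]
Step 7: demand=5,sold=5 ship[2->3]=2 ship[1->2]=2 ship[0->1]=1 prod=2 -> [11 1 6 2]
Step 8: demand=5,sold=2 ship[2->3]=2 ship[1->2]=1 ship[0->1]=1 prod=2 -> [12 1 5 2]
Step 9: demand=5,sold=2 ship[2->3]=2 ship[1->2]=1 ship[0->1]=1 prod=2 -> [13 1 4 2]
Step 10: demand=5,sold=2 ship[2->3]=2 ship[1->2]=1 ship[0->1]=1 prod=2 -> [14 1 3 2]
Step 11: demand=5,sold=2 ship[2->3]=2 ship[1->2]=1 ship[0->1]=1 prod=2 -> [15 1 2 2]
Step 12: demand=5,sold=2 ship[2->3]=2 ship[1->2]=1 ship[0->1]=1 prod=2 -> [16 1 1 2]
First stockout at step 8

8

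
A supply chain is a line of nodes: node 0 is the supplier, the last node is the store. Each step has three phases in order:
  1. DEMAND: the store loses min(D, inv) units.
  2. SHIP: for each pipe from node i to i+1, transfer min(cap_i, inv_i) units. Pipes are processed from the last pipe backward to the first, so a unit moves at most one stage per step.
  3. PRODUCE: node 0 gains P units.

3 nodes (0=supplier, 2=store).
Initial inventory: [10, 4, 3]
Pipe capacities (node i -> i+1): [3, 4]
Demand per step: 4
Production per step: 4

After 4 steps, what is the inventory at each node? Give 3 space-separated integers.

Step 1: demand=4,sold=3 ship[1->2]=4 ship[0->1]=3 prod=4 -> inv=[11 3 4]
Step 2: demand=4,sold=4 ship[1->2]=3 ship[0->1]=3 prod=4 -> inv=[12 3 3]
Step 3: demand=4,sold=3 ship[1->2]=3 ship[0->1]=3 prod=4 -> inv=[13 3 3]
Step 4: demand=4,sold=3 ship[1->2]=3 ship[0->1]=3 prod=4 -> inv=[14 3 3]

14 3 3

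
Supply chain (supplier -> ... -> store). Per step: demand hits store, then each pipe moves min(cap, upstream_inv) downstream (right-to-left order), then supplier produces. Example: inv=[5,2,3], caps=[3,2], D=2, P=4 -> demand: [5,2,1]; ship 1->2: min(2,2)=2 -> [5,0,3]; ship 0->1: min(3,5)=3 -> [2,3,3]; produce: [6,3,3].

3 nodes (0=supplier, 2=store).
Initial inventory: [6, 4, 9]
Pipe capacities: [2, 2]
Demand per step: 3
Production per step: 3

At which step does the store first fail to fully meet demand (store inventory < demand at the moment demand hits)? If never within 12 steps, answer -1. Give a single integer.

Step 1: demand=3,sold=3 ship[1->2]=2 ship[0->1]=2 prod=3 -> [7 4 8]
Step 2: demand=3,sold=3 ship[1->2]=2 ship[0->1]=2 prod=3 -> [8 4 7]
Step 3: demand=3,sold=3 ship[1->2]=2 ship[0->1]=2 prod=3 -> [9 4 6]
Step 4: demand=3,sold=3 ship[1->2]=2 ship[0->1]=2 prod=3 -> [10 4 5]
Step 5: demand=3,sold=3 ship[1->2]=2 ship[0->1]=2 prod=3 -> [11 4 4]
Step 6: demand=3,sold=3 ship[1->2]=2 ship[0->1]=2 prod=3 -> [12 4 3]
Step 7: demand=3,sold=3 ship[1->2]=2 ship[0->1]=2 prod=3 -> [13 4 2]
Step 8: demand=3,sold=2 ship[1->2]=2 ship[0->1]=2 prod=3 -> [14 4 2]
Step 9: demand=3,sold=2 ship[1->2]=2 ship[0->1]=2 prod=3 -> [15 4 2]
Step 10: demand=3,sold=2 ship[1->2]=2 ship[0->1]=2 prod=3 -> [16 4 2]
Step 11: demand=3,sold=2 ship[1->2]=2 ship[0->1]=2 prod=3 -> [17 4 2]
Step 12: demand=3,sold=2 ship[1->2]=2 ship[0->1]=2 prod=3 -> [18 4 2]
First stockout at step 8

8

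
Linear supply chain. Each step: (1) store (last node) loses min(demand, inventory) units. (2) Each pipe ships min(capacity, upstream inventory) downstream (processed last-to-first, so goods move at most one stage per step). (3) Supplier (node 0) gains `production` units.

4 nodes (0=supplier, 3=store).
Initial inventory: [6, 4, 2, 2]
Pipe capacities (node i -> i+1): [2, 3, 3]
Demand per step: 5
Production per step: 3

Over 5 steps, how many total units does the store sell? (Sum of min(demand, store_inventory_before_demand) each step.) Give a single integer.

Answer: 12

Derivation:
Step 1: sold=2 (running total=2) -> [7 3 3 2]
Step 2: sold=2 (running total=4) -> [8 2 3 3]
Step 3: sold=3 (running total=7) -> [9 2 2 3]
Step 4: sold=3 (running total=10) -> [10 2 2 2]
Step 5: sold=2 (running total=12) -> [11 2 2 2]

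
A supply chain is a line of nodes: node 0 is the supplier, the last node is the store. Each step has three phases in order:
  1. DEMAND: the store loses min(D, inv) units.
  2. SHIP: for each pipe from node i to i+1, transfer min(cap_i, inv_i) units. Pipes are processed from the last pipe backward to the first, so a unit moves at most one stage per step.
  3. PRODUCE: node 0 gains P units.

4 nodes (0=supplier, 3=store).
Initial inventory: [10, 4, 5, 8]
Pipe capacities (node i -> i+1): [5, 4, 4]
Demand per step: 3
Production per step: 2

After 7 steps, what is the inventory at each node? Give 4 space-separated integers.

Step 1: demand=3,sold=3 ship[2->3]=4 ship[1->2]=4 ship[0->1]=5 prod=2 -> inv=[7 5 5 9]
Step 2: demand=3,sold=3 ship[2->3]=4 ship[1->2]=4 ship[0->1]=5 prod=2 -> inv=[4 6 5 10]
Step 3: demand=3,sold=3 ship[2->3]=4 ship[1->2]=4 ship[0->1]=4 prod=2 -> inv=[2 6 5 11]
Step 4: demand=3,sold=3 ship[2->3]=4 ship[1->2]=4 ship[0->1]=2 prod=2 -> inv=[2 4 5 12]
Step 5: demand=3,sold=3 ship[2->3]=4 ship[1->2]=4 ship[0->1]=2 prod=2 -> inv=[2 2 5 13]
Step 6: demand=3,sold=3 ship[2->3]=4 ship[1->2]=2 ship[0->1]=2 prod=2 -> inv=[2 2 3 14]
Step 7: demand=3,sold=3 ship[2->3]=3 ship[1->2]=2 ship[0->1]=2 prod=2 -> inv=[2 2 2 14]

2 2 2 14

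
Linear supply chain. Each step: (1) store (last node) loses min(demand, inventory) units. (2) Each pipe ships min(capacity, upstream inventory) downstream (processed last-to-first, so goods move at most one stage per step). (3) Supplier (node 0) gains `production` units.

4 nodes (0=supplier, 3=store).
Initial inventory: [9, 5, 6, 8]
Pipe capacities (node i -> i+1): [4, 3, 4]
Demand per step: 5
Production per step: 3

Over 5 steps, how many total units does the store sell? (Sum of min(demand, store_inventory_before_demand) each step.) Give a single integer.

Step 1: sold=5 (running total=5) -> [8 6 5 7]
Step 2: sold=5 (running total=10) -> [7 7 4 6]
Step 3: sold=5 (running total=15) -> [6 8 3 5]
Step 4: sold=5 (running total=20) -> [5 9 3 3]
Step 5: sold=3 (running total=23) -> [4 10 3 3]

Answer: 23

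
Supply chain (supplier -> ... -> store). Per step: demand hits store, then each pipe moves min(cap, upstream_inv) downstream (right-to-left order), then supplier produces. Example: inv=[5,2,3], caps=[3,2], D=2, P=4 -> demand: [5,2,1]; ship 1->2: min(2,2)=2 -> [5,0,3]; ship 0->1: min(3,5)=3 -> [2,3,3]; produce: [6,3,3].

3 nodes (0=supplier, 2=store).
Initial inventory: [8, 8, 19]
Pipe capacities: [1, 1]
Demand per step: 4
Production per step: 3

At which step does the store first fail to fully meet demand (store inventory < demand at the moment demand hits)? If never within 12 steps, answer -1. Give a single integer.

Step 1: demand=4,sold=4 ship[1->2]=1 ship[0->1]=1 prod=3 -> [10 8 16]
Step 2: demand=4,sold=4 ship[1->2]=1 ship[0->1]=1 prod=3 -> [12 8 13]
Step 3: demand=4,sold=4 ship[1->2]=1 ship[0->1]=1 prod=3 -> [14 8 10]
Step 4: demand=4,sold=4 ship[1->2]=1 ship[0->1]=1 prod=3 -> [16 8 7]
Step 5: demand=4,sold=4 ship[1->2]=1 ship[0->1]=1 prod=3 -> [18 8 4]
Step 6: demand=4,sold=4 ship[1->2]=1 ship[0->1]=1 prod=3 -> [20 8 1]
Step 7: demand=4,sold=1 ship[1->2]=1 ship[0->1]=1 prod=3 -> [22 8 1]
Step 8: demand=4,sold=1 ship[1->2]=1 ship[0->1]=1 prod=3 -> [24 8 1]
Step 9: demand=4,sold=1 ship[1->2]=1 ship[0->1]=1 prod=3 -> [26 8 1]
Step 10: demand=4,sold=1 ship[1->2]=1 ship[0->1]=1 prod=3 -> [28 8 1]
Step 11: demand=4,sold=1 ship[1->2]=1 ship[0->1]=1 prod=3 -> [30 8 1]
Step 12: demand=4,sold=1 ship[1->2]=1 ship[0->1]=1 prod=3 -> [32 8 1]
First stockout at step 7

7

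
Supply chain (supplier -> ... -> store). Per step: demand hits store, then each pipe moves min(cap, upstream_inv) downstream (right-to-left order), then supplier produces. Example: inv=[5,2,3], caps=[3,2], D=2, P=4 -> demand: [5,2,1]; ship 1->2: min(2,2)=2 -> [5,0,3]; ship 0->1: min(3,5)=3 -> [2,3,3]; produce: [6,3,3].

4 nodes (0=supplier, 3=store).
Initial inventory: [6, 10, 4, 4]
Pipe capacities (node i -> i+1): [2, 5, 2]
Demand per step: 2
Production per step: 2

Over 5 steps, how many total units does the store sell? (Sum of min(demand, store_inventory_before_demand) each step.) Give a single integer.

Answer: 10

Derivation:
Step 1: sold=2 (running total=2) -> [6 7 7 4]
Step 2: sold=2 (running total=4) -> [6 4 10 4]
Step 3: sold=2 (running total=6) -> [6 2 12 4]
Step 4: sold=2 (running total=8) -> [6 2 12 4]
Step 5: sold=2 (running total=10) -> [6 2 12 4]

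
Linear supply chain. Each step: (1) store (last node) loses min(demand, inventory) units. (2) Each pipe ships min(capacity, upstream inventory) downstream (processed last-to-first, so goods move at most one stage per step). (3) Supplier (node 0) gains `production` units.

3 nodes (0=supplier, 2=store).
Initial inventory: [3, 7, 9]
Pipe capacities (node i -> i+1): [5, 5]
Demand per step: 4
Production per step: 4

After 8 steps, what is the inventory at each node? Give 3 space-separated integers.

Step 1: demand=4,sold=4 ship[1->2]=5 ship[0->1]=3 prod=4 -> inv=[4 5 10]
Step 2: demand=4,sold=4 ship[1->2]=5 ship[0->1]=4 prod=4 -> inv=[4 4 11]
Step 3: demand=4,sold=4 ship[1->2]=4 ship[0->1]=4 prod=4 -> inv=[4 4 11]
Step 4: demand=4,sold=4 ship[1->2]=4 ship[0->1]=4 prod=4 -> inv=[4 4 11]
Step 5: demand=4,sold=4 ship[1->2]=4 ship[0->1]=4 prod=4 -> inv=[4 4 11]
Step 6: demand=4,sold=4 ship[1->2]=4 ship[0->1]=4 prod=4 -> inv=[4 4 11]
Step 7: demand=4,sold=4 ship[1->2]=4 ship[0->1]=4 prod=4 -> inv=[4 4 11]
Step 8: demand=4,sold=4 ship[1->2]=4 ship[0->1]=4 prod=4 -> inv=[4 4 11]

4 4 11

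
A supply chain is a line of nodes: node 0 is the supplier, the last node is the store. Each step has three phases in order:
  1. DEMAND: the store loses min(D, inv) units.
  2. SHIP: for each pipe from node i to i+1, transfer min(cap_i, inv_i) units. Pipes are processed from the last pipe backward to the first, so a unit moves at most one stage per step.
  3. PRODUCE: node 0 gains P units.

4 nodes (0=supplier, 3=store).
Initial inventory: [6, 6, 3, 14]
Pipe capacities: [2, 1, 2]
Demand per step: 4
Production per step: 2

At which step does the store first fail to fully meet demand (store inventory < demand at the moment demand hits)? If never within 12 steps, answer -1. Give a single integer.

Step 1: demand=4,sold=4 ship[2->3]=2 ship[1->2]=1 ship[0->1]=2 prod=2 -> [6 7 2 12]
Step 2: demand=4,sold=4 ship[2->3]=2 ship[1->2]=1 ship[0->1]=2 prod=2 -> [6 8 1 10]
Step 3: demand=4,sold=4 ship[2->3]=1 ship[1->2]=1 ship[0->1]=2 prod=2 -> [6 9 1 7]
Step 4: demand=4,sold=4 ship[2->3]=1 ship[1->2]=1 ship[0->1]=2 prod=2 -> [6 10 1 4]
Step 5: demand=4,sold=4 ship[2->3]=1 ship[1->2]=1 ship[0->1]=2 prod=2 -> [6 11 1 1]
Step 6: demand=4,sold=1 ship[2->3]=1 ship[1->2]=1 ship[0->1]=2 prod=2 -> [6 12 1 1]
Step 7: demand=4,sold=1 ship[2->3]=1 ship[1->2]=1 ship[0->1]=2 prod=2 -> [6 13 1 1]
Step 8: demand=4,sold=1 ship[2->3]=1 ship[1->2]=1 ship[0->1]=2 prod=2 -> [6 14 1 1]
Step 9: demand=4,sold=1 ship[2->3]=1 ship[1->2]=1 ship[0->1]=2 prod=2 -> [6 15 1 1]
Step 10: demand=4,sold=1 ship[2->3]=1 ship[1->2]=1 ship[0->1]=2 prod=2 -> [6 16 1 1]
Step 11: demand=4,sold=1 ship[2->3]=1 ship[1->2]=1 ship[0->1]=2 prod=2 -> [6 17 1 1]
Step 12: demand=4,sold=1 ship[2->3]=1 ship[1->2]=1 ship[0->1]=2 prod=2 -> [6 18 1 1]
First stockout at step 6

6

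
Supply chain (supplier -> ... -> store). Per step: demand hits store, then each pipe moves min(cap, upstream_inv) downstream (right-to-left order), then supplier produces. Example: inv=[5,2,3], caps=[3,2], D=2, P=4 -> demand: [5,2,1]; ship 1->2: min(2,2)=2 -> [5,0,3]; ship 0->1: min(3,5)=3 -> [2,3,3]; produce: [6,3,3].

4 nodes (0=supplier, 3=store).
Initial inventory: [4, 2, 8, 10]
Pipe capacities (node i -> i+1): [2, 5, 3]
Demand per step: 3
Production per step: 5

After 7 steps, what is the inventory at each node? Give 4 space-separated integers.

Step 1: demand=3,sold=3 ship[2->3]=3 ship[1->2]=2 ship[0->1]=2 prod=5 -> inv=[7 2 7 10]
Step 2: demand=3,sold=3 ship[2->3]=3 ship[1->2]=2 ship[0->1]=2 prod=5 -> inv=[10 2 6 10]
Step 3: demand=3,sold=3 ship[2->3]=3 ship[1->2]=2 ship[0->1]=2 prod=5 -> inv=[13 2 5 10]
Step 4: demand=3,sold=3 ship[2->3]=3 ship[1->2]=2 ship[0->1]=2 prod=5 -> inv=[16 2 4 10]
Step 5: demand=3,sold=3 ship[2->3]=3 ship[1->2]=2 ship[0->1]=2 prod=5 -> inv=[19 2 3 10]
Step 6: demand=3,sold=3 ship[2->3]=3 ship[1->2]=2 ship[0->1]=2 prod=5 -> inv=[22 2 2 10]
Step 7: demand=3,sold=3 ship[2->3]=2 ship[1->2]=2 ship[0->1]=2 prod=5 -> inv=[25 2 2 9]

25 2 2 9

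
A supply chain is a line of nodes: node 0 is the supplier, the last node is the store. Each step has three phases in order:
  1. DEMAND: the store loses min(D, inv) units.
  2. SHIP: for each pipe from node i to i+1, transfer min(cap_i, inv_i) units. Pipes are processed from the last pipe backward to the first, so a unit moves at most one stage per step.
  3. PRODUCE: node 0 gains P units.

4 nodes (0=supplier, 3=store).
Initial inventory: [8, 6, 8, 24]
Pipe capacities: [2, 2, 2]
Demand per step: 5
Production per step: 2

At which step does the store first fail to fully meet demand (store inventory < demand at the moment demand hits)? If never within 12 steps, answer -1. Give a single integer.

Step 1: demand=5,sold=5 ship[2->3]=2 ship[1->2]=2 ship[0->1]=2 prod=2 -> [8 6 8 21]
Step 2: demand=5,sold=5 ship[2->3]=2 ship[1->2]=2 ship[0->1]=2 prod=2 -> [8 6 8 18]
Step 3: demand=5,sold=5 ship[2->3]=2 ship[1->2]=2 ship[0->1]=2 prod=2 -> [8 6 8 15]
Step 4: demand=5,sold=5 ship[2->3]=2 ship[1->2]=2 ship[0->1]=2 prod=2 -> [8 6 8 12]
Step 5: demand=5,sold=5 ship[2->3]=2 ship[1->2]=2 ship[0->1]=2 prod=2 -> [8 6 8 9]
Step 6: demand=5,sold=5 ship[2->3]=2 ship[1->2]=2 ship[0->1]=2 prod=2 -> [8 6 8 6]
Step 7: demand=5,sold=5 ship[2->3]=2 ship[1->2]=2 ship[0->1]=2 prod=2 -> [8 6 8 3]
Step 8: demand=5,sold=3 ship[2->3]=2 ship[1->2]=2 ship[0->1]=2 prod=2 -> [8 6 8 2]
Step 9: demand=5,sold=2 ship[2->3]=2 ship[1->2]=2 ship[0->1]=2 prod=2 -> [8 6 8 2]
Step 10: demand=5,sold=2 ship[2->3]=2 ship[1->2]=2 ship[0->1]=2 prod=2 -> [8 6 8 2]
Step 11: demand=5,sold=2 ship[2->3]=2 ship[1->2]=2 ship[0->1]=2 prod=2 -> [8 6 8 2]
Step 12: demand=5,sold=2 ship[2->3]=2 ship[1->2]=2 ship[0->1]=2 prod=2 -> [8 6 8 2]
First stockout at step 8

8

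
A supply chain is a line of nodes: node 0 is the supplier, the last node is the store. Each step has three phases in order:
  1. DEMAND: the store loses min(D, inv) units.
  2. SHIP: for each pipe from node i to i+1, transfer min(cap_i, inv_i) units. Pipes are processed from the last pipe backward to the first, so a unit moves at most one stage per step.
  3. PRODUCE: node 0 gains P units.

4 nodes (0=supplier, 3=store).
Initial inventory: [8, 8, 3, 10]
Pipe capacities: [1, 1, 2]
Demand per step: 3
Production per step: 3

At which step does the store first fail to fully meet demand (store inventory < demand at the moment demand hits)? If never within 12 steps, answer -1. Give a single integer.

Step 1: demand=3,sold=3 ship[2->3]=2 ship[1->2]=1 ship[0->1]=1 prod=3 -> [10 8 2 9]
Step 2: demand=3,sold=3 ship[2->3]=2 ship[1->2]=1 ship[0->1]=1 prod=3 -> [12 8 1 8]
Step 3: demand=3,sold=3 ship[2->3]=1 ship[1->2]=1 ship[0->1]=1 prod=3 -> [14 8 1 6]
Step 4: demand=3,sold=3 ship[2->3]=1 ship[1->2]=1 ship[0->1]=1 prod=3 -> [16 8 1 4]
Step 5: demand=3,sold=3 ship[2->3]=1 ship[1->2]=1 ship[0->1]=1 prod=3 -> [18 8 1 2]
Step 6: demand=3,sold=2 ship[2->3]=1 ship[1->2]=1 ship[0->1]=1 prod=3 -> [20 8 1 1]
Step 7: demand=3,sold=1 ship[2->3]=1 ship[1->2]=1 ship[0->1]=1 prod=3 -> [22 8 1 1]
Step 8: demand=3,sold=1 ship[2->3]=1 ship[1->2]=1 ship[0->1]=1 prod=3 -> [24 8 1 1]
Step 9: demand=3,sold=1 ship[2->3]=1 ship[1->2]=1 ship[0->1]=1 prod=3 -> [26 8 1 1]
Step 10: demand=3,sold=1 ship[2->3]=1 ship[1->2]=1 ship[0->1]=1 prod=3 -> [28 8 1 1]
Step 11: demand=3,sold=1 ship[2->3]=1 ship[1->2]=1 ship[0->1]=1 prod=3 -> [30 8 1 1]
Step 12: demand=3,sold=1 ship[2->3]=1 ship[1->2]=1 ship[0->1]=1 prod=3 -> [32 8 1 1]
First stockout at step 6

6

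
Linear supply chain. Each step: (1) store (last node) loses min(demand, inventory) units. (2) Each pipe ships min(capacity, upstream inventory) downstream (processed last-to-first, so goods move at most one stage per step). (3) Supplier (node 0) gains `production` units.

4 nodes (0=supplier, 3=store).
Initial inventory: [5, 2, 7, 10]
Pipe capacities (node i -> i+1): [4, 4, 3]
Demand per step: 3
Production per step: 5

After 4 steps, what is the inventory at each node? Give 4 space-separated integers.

Step 1: demand=3,sold=3 ship[2->3]=3 ship[1->2]=2 ship[0->1]=4 prod=5 -> inv=[6 4 6 10]
Step 2: demand=3,sold=3 ship[2->3]=3 ship[1->2]=4 ship[0->1]=4 prod=5 -> inv=[7 4 7 10]
Step 3: demand=3,sold=3 ship[2->3]=3 ship[1->2]=4 ship[0->1]=4 prod=5 -> inv=[8 4 8 10]
Step 4: demand=3,sold=3 ship[2->3]=3 ship[1->2]=4 ship[0->1]=4 prod=5 -> inv=[9 4 9 10]

9 4 9 10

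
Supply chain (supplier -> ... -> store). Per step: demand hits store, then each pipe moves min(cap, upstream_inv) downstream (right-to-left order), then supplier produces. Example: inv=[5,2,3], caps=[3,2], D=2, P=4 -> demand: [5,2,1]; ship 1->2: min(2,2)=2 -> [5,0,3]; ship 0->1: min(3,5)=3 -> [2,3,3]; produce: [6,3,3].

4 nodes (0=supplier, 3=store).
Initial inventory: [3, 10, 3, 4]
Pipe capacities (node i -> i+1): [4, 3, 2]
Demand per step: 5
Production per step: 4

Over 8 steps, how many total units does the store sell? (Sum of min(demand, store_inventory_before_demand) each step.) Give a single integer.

Step 1: sold=4 (running total=4) -> [4 10 4 2]
Step 2: sold=2 (running total=6) -> [4 11 5 2]
Step 3: sold=2 (running total=8) -> [4 12 6 2]
Step 4: sold=2 (running total=10) -> [4 13 7 2]
Step 5: sold=2 (running total=12) -> [4 14 8 2]
Step 6: sold=2 (running total=14) -> [4 15 9 2]
Step 7: sold=2 (running total=16) -> [4 16 10 2]
Step 8: sold=2 (running total=18) -> [4 17 11 2]

Answer: 18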